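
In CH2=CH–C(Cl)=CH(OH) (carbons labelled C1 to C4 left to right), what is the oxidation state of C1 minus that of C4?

-2

C1: 2C, 2H → 0 − 2 = -2
C4: 2C, 1H, 1O → 0 − 1 + 1 = 0
Difference: -2 − (0) = -2.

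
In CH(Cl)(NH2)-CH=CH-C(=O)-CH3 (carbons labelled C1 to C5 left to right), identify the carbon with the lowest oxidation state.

Each bond to a more electronegative atom (O, N, halogen) counts +1, each bond to a less electronegative atom (H, metal, B, Si) counts −1, and each C–C bond counts 0. Tallying each carbon:
C1: 1C, 1H, 1N, 1Cl → 0 − 1 + 1 + 1 = +1
C2: 3C, 1H → 0 − 1 = -1
C3: 3C, 1H → 0 − 1 = -1
C4: 2C, 2O → 0 + 2 = +2
C5: 1C, 3H → 0 − 3 = -3
The most reduced carbon is C5 at -3.

C5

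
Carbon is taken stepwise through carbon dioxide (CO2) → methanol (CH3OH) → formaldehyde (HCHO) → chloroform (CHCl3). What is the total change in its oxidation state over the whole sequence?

Carbon oxidation states along the series — carbon dioxide: +4, methanol: -2, formaldehyde: 0, chloroform: +2.
Net change = +2 − (+4) = -2.

-2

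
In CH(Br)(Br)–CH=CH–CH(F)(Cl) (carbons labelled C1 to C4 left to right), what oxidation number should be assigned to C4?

+1

C4 has one bond to C (0), one bond to F (+1), one bond to H (-1), one bond to Cl (+1).
Oxidation state = 0 + 1 − 1 + 1 = +1.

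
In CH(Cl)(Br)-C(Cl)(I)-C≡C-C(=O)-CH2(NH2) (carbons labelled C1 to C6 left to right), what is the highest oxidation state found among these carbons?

Count +1 for every bond to an atom more electronegative than carbon and −1 for every bond to one less electronegative; C–C bonds are 0. Tallying each carbon:
C1: 1C, 1H, 1Cl, 1Br → 0 − 1 + 1 + 1 = +1
C2: 2C, 1Cl, 1I → 0 + 1 + 1 = +2
C3: 4C → 0 = 0
C4: 4C → 0 = 0
C5: 2C, 2O → 0 + 2 = +2
C6: 1C, 2H, 1N → 0 − 2 + 1 = -1
The highest value is +2.

+2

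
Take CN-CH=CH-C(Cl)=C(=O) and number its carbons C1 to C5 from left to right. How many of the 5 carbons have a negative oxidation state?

2

Assign +1 per bond to O/N/halogen, −1 per bond to H or an electropositive element, and 0 per bond to carbon. Tallying each carbon:
C1: 1C, 3N → 0 + 3 = +3
C2: 3C, 1H → 0 − 1 = -1
C3: 3C, 1H → 0 − 1 = -1
C4: 3C, 1Cl → 0 + 1 = +1
C5: 2C, 2O → 0 + 2 = +2
2 carbons (C2, C3) meet the condition.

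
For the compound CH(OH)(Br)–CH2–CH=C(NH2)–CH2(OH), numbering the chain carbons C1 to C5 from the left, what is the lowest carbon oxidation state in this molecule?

-2

Each bond to a more electronegative atom (O, N, halogen) counts +1, each bond to a less electronegative atom (H, metal, B, Si) counts −1, and each C–C bond counts 0. Tallying each carbon:
C1: 1C, 1H, 1O, 1Br → 0 − 1 + 1 + 1 = +1
C2: 2C, 2H → 0 − 2 = -2
C3: 3C, 1H → 0 − 1 = -1
C4: 3C, 1N → 0 + 1 = +1
C5: 1C, 2H, 1O → 0 − 2 + 1 = -1
The lowest value is -2.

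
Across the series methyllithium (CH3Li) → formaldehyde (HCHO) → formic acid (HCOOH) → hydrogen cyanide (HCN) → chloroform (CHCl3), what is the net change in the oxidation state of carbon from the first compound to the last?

Carbon oxidation states along the series — methyllithium: -4, formaldehyde: 0, formic acid: +2, hydrogen cyanide: +2, chloroform: +2.
Net change = +2 − (-4) = +6.

+6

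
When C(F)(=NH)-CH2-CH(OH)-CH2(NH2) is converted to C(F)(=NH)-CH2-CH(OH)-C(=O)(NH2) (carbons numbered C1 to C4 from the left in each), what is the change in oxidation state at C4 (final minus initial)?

+4

Before: C4 has 1 bond to C, 2 bonds to H, 1 bond to N → oxidation state -1.
After: C4 has 1 bond to C, 2 bonds to O, 1 bond to N → oxidation state +3.
Δ = +3 − (-1) = +4, so this is an oxidation at C4.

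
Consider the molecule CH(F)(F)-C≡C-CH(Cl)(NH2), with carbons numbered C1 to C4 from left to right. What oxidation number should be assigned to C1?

+1

C1 has one bond to C (0), one bond to F (+1), one bond to F (+1), one bond to H (-1).
Oxidation state = 0 + 1 + 1 − 1 = +1.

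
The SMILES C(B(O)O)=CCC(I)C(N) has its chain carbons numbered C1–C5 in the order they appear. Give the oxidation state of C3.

C3 has one bond to C (0), one bond to C (0), one bond to H (-1), one bond to H (-1).
Oxidation state = 0 + 0 − 1 − 1 = -2.

-2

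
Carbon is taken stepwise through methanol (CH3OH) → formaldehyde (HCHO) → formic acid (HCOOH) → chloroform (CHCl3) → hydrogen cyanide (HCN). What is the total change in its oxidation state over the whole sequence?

+4

Carbon oxidation states along the series — methanol: -2, formaldehyde: 0, formic acid: +2, chloroform: +2, hydrogen cyanide: +2.
Net change = +2 − (-2) = +4.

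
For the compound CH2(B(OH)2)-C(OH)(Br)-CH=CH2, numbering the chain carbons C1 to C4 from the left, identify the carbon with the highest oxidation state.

C2

Tallying each carbon's bonds:
C1: 1C, 2H, 1B → 0 − 2 − 1 = -3
C2: 2C, 1O, 1Br → 0 + 1 + 1 = +2
C3: 3C, 1H → 0 − 1 = -1
C4: 2C, 2H → 0 − 2 = -2
The most oxidised carbon is C2 at +2.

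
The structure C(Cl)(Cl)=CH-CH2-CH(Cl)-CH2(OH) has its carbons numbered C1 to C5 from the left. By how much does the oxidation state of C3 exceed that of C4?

-2

C3: 2C, 2H → 0 − 2 = -2
C4: 2C, 1H, 1Cl → 0 − 1 + 1 = 0
Difference: -2 − (0) = -2.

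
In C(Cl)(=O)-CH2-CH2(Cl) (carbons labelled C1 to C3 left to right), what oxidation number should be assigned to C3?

-1

Bonds to more-electronegative neighbours contribute +1 each, bonds to H or metals contribute −1 each, and C–C bonds contribute 0.
C3 has one bond to C (0), one bond to Cl (+1), one bond to H (-1), one bond to H (-1).
Oxidation state = 0 + 1 − 1 − 1 = -1.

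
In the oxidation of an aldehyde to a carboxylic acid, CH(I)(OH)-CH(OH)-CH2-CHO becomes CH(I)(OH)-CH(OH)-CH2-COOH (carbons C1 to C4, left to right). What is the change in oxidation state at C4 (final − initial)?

Before: C4 has 1 bond to C, 1 bond to H, 2 bonds to O → oxidation state +1.
After: C4 has 1 bond to C, 3 bonds to O → oxidation state +3.
Δ = +3 − (+1) = +2, so this is an oxidation at C4.

+2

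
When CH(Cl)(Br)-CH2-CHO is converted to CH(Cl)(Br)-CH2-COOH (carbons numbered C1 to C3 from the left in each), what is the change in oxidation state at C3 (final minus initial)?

+2

Before: C3 has 1 bond to C, 1 bond to H, 2 bonds to O → oxidation state +1.
After: C3 has 1 bond to C, 3 bonds to O → oxidation state +3.
Δ = +3 − (+1) = +2, so this is an oxidation at C3.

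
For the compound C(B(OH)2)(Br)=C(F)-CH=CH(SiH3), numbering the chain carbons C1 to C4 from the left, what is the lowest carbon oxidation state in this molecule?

Each bond to a more electronegative atom (O, N, halogen) counts +1, each bond to a less electronegative atom (H, metal, B, Si) counts −1, and each C–C bond counts 0. Tallying each carbon:
C1: 2C, 1Br, 1B → 0 + 1 − 1 = 0
C2: 3C, 1F → 0 + 1 = +1
C3: 3C, 1H → 0 − 1 = -1
C4: 2C, 1H, 1Si → 0 − 1 − 1 = -2
The lowest value is -2.

-2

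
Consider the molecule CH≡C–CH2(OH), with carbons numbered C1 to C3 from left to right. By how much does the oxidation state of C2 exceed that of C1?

C2: 4C → 0 = 0
C1: 3C, 1H → 0 − 1 = -1
Difference: 0 − (-1) = +1.

+1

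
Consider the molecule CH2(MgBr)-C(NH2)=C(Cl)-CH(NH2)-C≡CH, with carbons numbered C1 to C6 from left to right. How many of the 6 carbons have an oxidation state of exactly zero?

2

Tallying each carbon's bonds:
C1: 1C, 2H, 1Mg → 0 − 2 − 1 = -3
C2: 3C, 1N → 0 + 1 = +1
C3: 3C, 1Cl → 0 + 1 = +1
C4: 2C, 1H, 1N → 0 − 1 + 1 = 0
C5: 4C → 0 = 0
C6: 3C, 1H → 0 − 1 = -1
2 carbons (C4, C5) meet the condition.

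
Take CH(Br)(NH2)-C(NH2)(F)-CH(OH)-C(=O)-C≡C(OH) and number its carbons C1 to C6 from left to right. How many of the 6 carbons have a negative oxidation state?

0

Tallying each carbon's bonds:
C1: 1C, 1H, 1N, 1Br → 0 − 1 + 1 + 1 = +1
C2: 2C, 1N, 1F → 0 + 1 + 1 = +2
C3: 2C, 1H, 1O → 0 − 1 + 1 = 0
C4: 2C, 2O → 0 + 2 = +2
C5: 4C → 0 = 0
C6: 3C, 1O → 0 + 1 = +1
0 carbons meet the condition.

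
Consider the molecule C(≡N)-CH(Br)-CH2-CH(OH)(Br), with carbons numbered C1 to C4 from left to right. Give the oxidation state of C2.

0

Assign +1 per bond to O/N/halogen, −1 per bond to H or an electropositive element, and 0 per bond to carbon.
C2 has one bond to C (0), one bond to C (0), one bond to Br (+1), one bond to H (-1).
Oxidation state = 0 + 0 + 1 − 1 = 0.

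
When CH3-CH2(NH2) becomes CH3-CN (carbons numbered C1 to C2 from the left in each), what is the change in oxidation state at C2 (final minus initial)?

+4

Before: C2 has 1 bond to C, 2 bonds to H, 1 bond to N → oxidation state -1.
After: C2 has 1 bond to C, 3 bonds to N → oxidation state +3.
Δ = +3 − (-1) = +4, so this is an oxidation at C2.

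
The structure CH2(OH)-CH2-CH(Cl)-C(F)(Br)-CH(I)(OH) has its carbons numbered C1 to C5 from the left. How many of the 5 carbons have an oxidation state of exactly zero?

Count +1 for every bond to an atom more electronegative than carbon and −1 for every bond to one less electronegative; C–C bonds are 0. Tallying each carbon:
C1: 1C, 2H, 1O → 0 − 2 + 1 = -1
C2: 2C, 2H → 0 − 2 = -2
C3: 2C, 1H, 1Cl → 0 − 1 + 1 = 0
C4: 2C, 1F, 1Br → 0 + 1 + 1 = +2
C5: 1C, 1H, 1O, 1I → 0 − 1 + 1 + 1 = +1
1 carbon (C3) meets the condition.

1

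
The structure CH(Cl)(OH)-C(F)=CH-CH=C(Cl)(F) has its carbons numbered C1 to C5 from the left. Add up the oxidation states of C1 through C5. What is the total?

+2

Tallying each carbon's bonds:
C1: 1C, 1H, 1O, 1Cl → 0 − 1 + 1 + 1 = +1
C2: 3C, 1F → 0 + 1 = +1
C3: 3C, 1H → 0 − 1 = -1
C4: 3C, 1H → 0 − 1 = -1
C5: 2C, 1F, 1Cl → 0 + 1 + 1 = +2
Sum = +1 + 1 − 1 − 1 + 2 = +2.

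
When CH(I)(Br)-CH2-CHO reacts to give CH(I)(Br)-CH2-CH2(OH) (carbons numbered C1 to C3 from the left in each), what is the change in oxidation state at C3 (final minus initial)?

-2

Before: C3 has 1 bond to C, 1 bond to H, 2 bonds to O → oxidation state +1.
After: C3 has 1 bond to C, 2 bonds to H, 1 bond to O → oxidation state -1.
Δ = -1 − (+1) = -2, so this is a reduction at C3.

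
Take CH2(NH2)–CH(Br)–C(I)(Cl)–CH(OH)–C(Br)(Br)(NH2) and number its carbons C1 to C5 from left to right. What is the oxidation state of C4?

C4 has one bond to C (0), one bond to C (0), one bond to O (+1), one bond to H (-1).
Oxidation state = 0 + 0 + 1 − 1 = 0.

0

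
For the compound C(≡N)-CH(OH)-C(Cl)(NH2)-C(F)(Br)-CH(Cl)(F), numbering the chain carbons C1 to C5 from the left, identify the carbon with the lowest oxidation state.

Each bond to a more electronegative atom (O, N, halogen) counts +1, each bond to a less electronegative atom (H, metal, B, Si) counts −1, and each C–C bond counts 0. Tallying each carbon:
C1: 1C, 3N → 0 + 3 = +3
C2: 2C, 1H, 1O → 0 − 1 + 1 = 0
C3: 2C, 1N, 1Cl → 0 + 1 + 1 = +2
C4: 2C, 1F, 1Br → 0 + 1 + 1 = +2
C5: 1C, 1H, 1F, 1Cl → 0 − 1 + 1 + 1 = +1
The most reduced carbon is C2 at 0.

C2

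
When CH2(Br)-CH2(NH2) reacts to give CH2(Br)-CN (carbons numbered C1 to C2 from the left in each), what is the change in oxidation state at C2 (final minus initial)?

+4

Before: C2 has 1 bond to C, 2 bonds to H, 1 bond to N → oxidation state -1.
After: C2 has 1 bond to C, 3 bonds to N → oxidation state +3.
Δ = +3 − (-1) = +4, so this is an oxidation at C2.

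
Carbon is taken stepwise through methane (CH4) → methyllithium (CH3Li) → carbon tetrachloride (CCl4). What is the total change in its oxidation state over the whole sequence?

Carbon oxidation states along the series — methane: -4, methyllithium: -4, carbon tetrachloride: +4.
Net change = +4 − (-4) = +8.

+8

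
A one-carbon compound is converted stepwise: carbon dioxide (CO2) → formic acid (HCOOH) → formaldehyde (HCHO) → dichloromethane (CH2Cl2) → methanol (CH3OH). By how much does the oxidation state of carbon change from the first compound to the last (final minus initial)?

-6

Carbon oxidation states along the series — carbon dioxide: +4, formic acid: +2, formaldehyde: 0, dichloromethane: 0, methanol: -2.
Net change = -2 − (+4) = -6.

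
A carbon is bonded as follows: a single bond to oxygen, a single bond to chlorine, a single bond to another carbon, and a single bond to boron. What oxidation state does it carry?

The carbon has one bond to C (0), one bond to B (-1), one bond to Cl (+1), one bond to O (+1).
Oxidation state = 0 − 1 + 1 + 1 = +1.

+1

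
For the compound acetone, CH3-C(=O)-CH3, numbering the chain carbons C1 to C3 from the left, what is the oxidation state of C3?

C3 has one bond to H (-1), one bond to H (-1), one bond to H (-1), one bond to C (0).
Oxidation state = -1 − 1 − 1 + 0 = -3.

-3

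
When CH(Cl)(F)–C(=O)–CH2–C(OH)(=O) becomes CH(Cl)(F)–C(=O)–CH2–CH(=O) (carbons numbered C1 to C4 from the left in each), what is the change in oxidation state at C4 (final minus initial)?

-2

Before: C4 has 1 bond to C, 3 bonds to O → oxidation state +3.
After: C4 has 1 bond to C, 1 bond to H, 2 bonds to O → oxidation state +1.
Δ = +1 − (+3) = -2, so this is a reduction at C4.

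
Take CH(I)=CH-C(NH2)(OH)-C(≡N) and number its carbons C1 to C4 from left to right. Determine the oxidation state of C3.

+2

C3 has one bond to C (0), one bond to C (0), one bond to N (+1), one bond to O (+1).
Oxidation state = 0 + 0 + 1 + 1 = +2.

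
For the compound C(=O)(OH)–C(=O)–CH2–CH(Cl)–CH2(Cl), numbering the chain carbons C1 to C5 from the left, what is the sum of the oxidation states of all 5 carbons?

+2

Tallying each carbon's bonds:
C1: 1C, 3O → 0 + 3 = +3
C2: 2C, 2O → 0 + 2 = +2
C3: 2C, 2H → 0 − 2 = -2
C4: 2C, 1H, 1Cl → 0 − 1 + 1 = 0
C5: 1C, 2H, 1Cl → 0 − 2 + 1 = -1
Sum = +3 + 2 − 2 + 0 − 1 = +2.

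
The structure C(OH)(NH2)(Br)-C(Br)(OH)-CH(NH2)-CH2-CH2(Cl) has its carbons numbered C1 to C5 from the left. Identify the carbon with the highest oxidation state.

Tallying each carbon's bonds:
C1: 1C, 1O, 1N, 1Br → 0 + 1 + 1 + 1 = +3
C2: 2C, 1O, 1Br → 0 + 1 + 1 = +2
C3: 2C, 1H, 1N → 0 − 1 + 1 = 0
C4: 2C, 2H → 0 − 2 = -2
C5: 1C, 2H, 1Cl → 0 − 2 + 1 = -1
The most oxidised carbon is C1 at +3.

C1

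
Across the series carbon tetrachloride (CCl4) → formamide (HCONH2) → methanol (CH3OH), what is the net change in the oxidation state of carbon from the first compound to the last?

Carbon oxidation states along the series — carbon tetrachloride: +4, formamide: +2, methanol: -2.
Net change = -2 − (+4) = -6.

-6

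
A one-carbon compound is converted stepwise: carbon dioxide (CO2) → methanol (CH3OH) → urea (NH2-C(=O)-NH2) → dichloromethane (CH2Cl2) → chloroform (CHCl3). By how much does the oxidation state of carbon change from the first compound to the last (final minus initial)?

Carbon oxidation states along the series — carbon dioxide: +4, methanol: -2, urea: +4, dichloromethane: 0, chloroform: +2.
Net change = +2 − (+4) = -2.

-2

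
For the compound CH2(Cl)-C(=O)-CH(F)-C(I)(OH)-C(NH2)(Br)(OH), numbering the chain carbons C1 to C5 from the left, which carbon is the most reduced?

Count +1 for every bond to an atom more electronegative than carbon and −1 for every bond to one less electronegative; C–C bonds are 0. Tallying each carbon:
C1: 1C, 2H, 1Cl → 0 − 2 + 1 = -1
C2: 2C, 2O → 0 + 2 = +2
C3: 2C, 1H, 1F → 0 − 1 + 1 = 0
C4: 2C, 1O, 1I → 0 + 1 + 1 = +2
C5: 1C, 1O, 1N, 1Br → 0 + 1 + 1 + 1 = +3
The most reduced carbon is C1 at -1.

C1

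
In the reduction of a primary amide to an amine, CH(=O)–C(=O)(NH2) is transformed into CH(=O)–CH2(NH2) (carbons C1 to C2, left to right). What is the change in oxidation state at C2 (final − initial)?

Before: C2 has 1 bond to C, 2 bonds to O, 1 bond to N → oxidation state +3.
After: C2 has 1 bond to C, 2 bonds to H, 1 bond to N → oxidation state -1.
Δ = -1 − (+3) = -4, so this is a reduction at C2.

-4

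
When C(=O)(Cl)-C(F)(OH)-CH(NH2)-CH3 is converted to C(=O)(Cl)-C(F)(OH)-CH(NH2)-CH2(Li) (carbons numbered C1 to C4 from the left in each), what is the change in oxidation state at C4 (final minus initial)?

0

Before: C4 has 1 bond to C, 3 bonds to H → oxidation state -3.
After: C4 has 1 bond to C, 2 bonds to H, 1 bond to Li → oxidation state -3.
Δ = -3 − (-3) = 0, so no net redox change at C4.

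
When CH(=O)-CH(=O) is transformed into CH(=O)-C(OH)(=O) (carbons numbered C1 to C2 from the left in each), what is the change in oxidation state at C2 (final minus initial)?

+2

Before: C2 has 1 bond to C, 1 bond to H, 2 bonds to O → oxidation state +1.
After: C2 has 1 bond to C, 3 bonds to O → oxidation state +3.
Δ = +3 − (+1) = +2, so this is an oxidation at C2.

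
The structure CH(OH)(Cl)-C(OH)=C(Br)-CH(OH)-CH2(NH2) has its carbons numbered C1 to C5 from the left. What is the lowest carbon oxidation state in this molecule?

-1

Bonds to more-electronegative neighbours contribute +1 each, bonds to H or metals contribute −1 each, and C–C bonds contribute 0. Tallying each carbon:
C1: 1C, 1H, 1O, 1Cl → 0 − 1 + 1 + 1 = +1
C2: 3C, 1O → 0 + 1 = +1
C3: 3C, 1Br → 0 + 1 = +1
C4: 2C, 1H, 1O → 0 − 1 + 1 = 0
C5: 1C, 2H, 1N → 0 − 2 + 1 = -1
The lowest value is -1.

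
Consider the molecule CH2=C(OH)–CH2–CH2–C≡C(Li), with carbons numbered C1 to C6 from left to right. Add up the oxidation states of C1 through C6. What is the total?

Bonds to more-electronegative neighbours contribute +1 each, bonds to H or metals contribute −1 each, and C–C bonds contribute 0. Tallying each carbon:
C1: 2C, 2H → 0 − 2 = -2
C2: 3C, 1O → 0 + 1 = +1
C3: 2C, 2H → 0 − 2 = -2
C4: 2C, 2H → 0 − 2 = -2
C5: 4C → 0 = 0
C6: 3C, 1Li → 0 − 1 = -1
Sum = -2 + 1 − 2 − 2 + 0 − 1 = -6.

-6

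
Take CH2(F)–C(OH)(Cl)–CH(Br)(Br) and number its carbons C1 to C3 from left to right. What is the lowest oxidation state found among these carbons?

-1

Tallying each carbon's bonds:
C1: 1C, 2H, 1F → 0 − 2 + 1 = -1
C2: 2C, 1O, 1Cl → 0 + 1 + 1 = +2
C3: 1C, 1H, 2Br → 0 − 1 + 2 = +1
The lowest value is -1.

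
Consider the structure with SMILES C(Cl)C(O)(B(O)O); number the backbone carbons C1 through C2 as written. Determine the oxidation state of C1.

-1

Bonds to more-electronegative neighbours contribute +1 each, bonds to H or metals contribute −1 each, and C–C bonds contribute 0.
C1 has one bond to C (0), one bond to H (-1), one bond to H (-1), one bond to Cl (+1).
Oxidation state = 0 − 1 − 1 + 1 = -1.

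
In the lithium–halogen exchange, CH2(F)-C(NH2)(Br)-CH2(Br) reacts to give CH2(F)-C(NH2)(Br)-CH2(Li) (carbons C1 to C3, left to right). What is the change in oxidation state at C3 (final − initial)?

Before: C3 has 1 bond to C, 2 bonds to H, 1 bond to Br → oxidation state -1.
After: C3 has 1 bond to C, 2 bonds to H, 1 bond to Li → oxidation state -3.
Δ = -3 − (-1) = -2, so this is a reduction at C3.

-2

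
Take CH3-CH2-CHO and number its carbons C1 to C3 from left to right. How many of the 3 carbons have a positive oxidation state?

Bonds to more-electronegative neighbours contribute +1 each, bonds to H or metals contribute −1 each, and C–C bonds contribute 0. Tallying each carbon:
C1: 1C, 3H → 0 − 3 = -3
C2: 2C, 2H → 0 − 2 = -2
C3: 1C, 1H, 2O → 0 − 1 + 2 = +1
1 carbon (C3) meets the condition.

1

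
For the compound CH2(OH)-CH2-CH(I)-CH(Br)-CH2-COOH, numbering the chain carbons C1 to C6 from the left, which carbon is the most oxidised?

Assign +1 per bond to O/N/halogen, −1 per bond to H or an electropositive element, and 0 per bond to carbon. Tallying each carbon:
C1: 1C, 2H, 1O → 0 − 2 + 1 = -1
C2: 2C, 2H → 0 − 2 = -2
C3: 2C, 1H, 1I → 0 − 1 + 1 = 0
C4: 2C, 1H, 1Br → 0 − 1 + 1 = 0
C5: 2C, 2H → 0 − 2 = -2
C6: 1C, 3O → 0 + 3 = +3
The most oxidised carbon is C6 at +3.

C6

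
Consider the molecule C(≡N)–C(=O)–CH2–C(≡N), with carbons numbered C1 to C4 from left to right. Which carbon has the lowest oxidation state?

C3

Count +1 for every bond to an atom more electronegative than carbon and −1 for every bond to one less electronegative; C–C bonds are 0. Tallying each carbon:
C1: 1C, 3N → 0 + 3 = +3
C2: 2C, 2O → 0 + 2 = +2
C3: 2C, 2H → 0 − 2 = -2
C4: 1C, 3N → 0 + 3 = +3
The most reduced carbon is C3 at -2.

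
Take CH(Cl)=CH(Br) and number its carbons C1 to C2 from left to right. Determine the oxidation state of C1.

C1 has a double bond to C (2×0 = 0), one bond to Cl (+1), one bond to H (-1).
Oxidation state = 0 + 1 − 1 = 0.

0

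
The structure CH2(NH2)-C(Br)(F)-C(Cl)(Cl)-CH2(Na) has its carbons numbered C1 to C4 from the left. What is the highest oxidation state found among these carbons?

+2

Tallying each carbon's bonds:
C1: 1C, 2H, 1N → 0 − 2 + 1 = -1
C2: 2C, 1F, 1Br → 0 + 1 + 1 = +2
C3: 2C, 2Cl → 0 + 2 = +2
C4: 1C, 2H, 1Na → 0 − 2 − 1 = -3
The highest value is +2.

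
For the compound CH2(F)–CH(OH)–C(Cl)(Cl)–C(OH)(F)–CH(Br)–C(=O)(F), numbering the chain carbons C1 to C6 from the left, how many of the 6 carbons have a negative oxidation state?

Bonds to more-electronegative neighbours contribute +1 each, bonds to H or metals contribute −1 each, and C–C bonds contribute 0. Tallying each carbon:
C1: 1C, 2H, 1F → 0 − 2 + 1 = -1
C2: 2C, 1H, 1O → 0 − 1 + 1 = 0
C3: 2C, 2Cl → 0 + 2 = +2
C4: 2C, 1O, 1F → 0 + 1 + 1 = +2
C5: 2C, 1H, 1Br → 0 − 1 + 1 = 0
C6: 1C, 2O, 1F → 0 + 2 + 1 = +3
1 carbon (C1) meets the condition.

1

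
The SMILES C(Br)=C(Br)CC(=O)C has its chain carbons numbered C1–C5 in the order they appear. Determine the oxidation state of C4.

+2

Assign +1 per bond to O/N/halogen, −1 per bond to H or an electropositive element, and 0 per bond to carbon.
C4 has one bond to C (0), one bond to C (0), a double bond to O (2×+1 = +2).
Oxidation state = 0 + 0 + 2 = +2.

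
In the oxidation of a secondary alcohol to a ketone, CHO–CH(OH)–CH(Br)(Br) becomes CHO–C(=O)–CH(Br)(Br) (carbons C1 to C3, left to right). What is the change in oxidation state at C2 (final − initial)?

Before: C2 has 2 bonds to C, 1 bond to H, 1 bond to O → oxidation state 0.
After: C2 has 2 bonds to C, 2 bonds to O → oxidation state +2.
Δ = +2 − (0) = +2, so this is an oxidation at C2.

+2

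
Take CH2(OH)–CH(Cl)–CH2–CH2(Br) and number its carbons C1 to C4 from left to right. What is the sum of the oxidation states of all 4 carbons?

-4

Each bond to a more electronegative atom (O, N, halogen) counts +1, each bond to a less electronegative atom (H, metal, B, Si) counts −1, and each C–C bond counts 0. Tallying each carbon:
C1: 1C, 2H, 1O → 0 − 2 + 1 = -1
C2: 2C, 1H, 1Cl → 0 − 1 + 1 = 0
C3: 2C, 2H → 0 − 2 = -2
C4: 1C, 2H, 1Br → 0 − 2 + 1 = -1
Sum = -1 + 0 − 2 − 1 = -4.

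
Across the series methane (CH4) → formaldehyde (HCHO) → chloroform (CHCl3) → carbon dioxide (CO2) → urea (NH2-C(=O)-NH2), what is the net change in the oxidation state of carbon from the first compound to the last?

+8

Carbon oxidation states along the series — methane: -4, formaldehyde: 0, chloroform: +2, carbon dioxide: +4, urea: +4.
Net change = +4 − (-4) = +8.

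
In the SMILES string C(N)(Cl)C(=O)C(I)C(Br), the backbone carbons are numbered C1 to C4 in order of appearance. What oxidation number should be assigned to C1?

Count +1 for every bond to an atom more electronegative than carbon and −1 for every bond to one less electronegative; C–C bonds are 0.
C1 has one bond to C (0), one bond to N (+1), one bond to H (-1), one bond to Cl (+1).
Oxidation state = 0 + 1 − 1 + 1 = +1.

+1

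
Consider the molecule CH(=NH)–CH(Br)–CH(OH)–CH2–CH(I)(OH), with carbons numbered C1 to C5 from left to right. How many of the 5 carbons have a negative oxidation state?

1

Count +1 for every bond to an atom more electronegative than carbon and −1 for every bond to one less electronegative; C–C bonds are 0. Tallying each carbon:
C1: 1C, 1H, 2N → 0 − 1 + 2 = +1
C2: 2C, 1H, 1Br → 0 − 1 + 1 = 0
C3: 2C, 1H, 1O → 0 − 1 + 1 = 0
C4: 2C, 2H → 0 − 2 = -2
C5: 1C, 1H, 1O, 1I → 0 − 1 + 1 + 1 = +1
1 carbon (C4) meets the condition.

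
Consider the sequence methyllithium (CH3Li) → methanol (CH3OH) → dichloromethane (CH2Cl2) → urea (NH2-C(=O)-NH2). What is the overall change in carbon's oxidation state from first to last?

Carbon oxidation states along the series — methyllithium: -4, methanol: -2, dichloromethane: 0, urea: +4.
Net change = +4 − (-4) = +8.

+8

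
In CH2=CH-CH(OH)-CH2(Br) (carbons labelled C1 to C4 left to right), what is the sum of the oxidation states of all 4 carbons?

Tallying each carbon's bonds:
C1: 2C, 2H → 0 − 2 = -2
C2: 3C, 1H → 0 − 1 = -1
C3: 2C, 1H, 1O → 0 − 1 + 1 = 0
C4: 1C, 2H, 1Br → 0 − 2 + 1 = -1
Sum = -2 − 1 + 0 − 1 = -4.

-4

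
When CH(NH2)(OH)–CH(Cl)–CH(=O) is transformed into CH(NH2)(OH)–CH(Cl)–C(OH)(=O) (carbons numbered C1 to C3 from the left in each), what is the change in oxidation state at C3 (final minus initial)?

Before: C3 has 1 bond to C, 1 bond to H, 2 bonds to O → oxidation state +1.
After: C3 has 1 bond to C, 3 bonds to O → oxidation state +3.
Δ = +3 − (+1) = +2, so this is an oxidation at C3.

+2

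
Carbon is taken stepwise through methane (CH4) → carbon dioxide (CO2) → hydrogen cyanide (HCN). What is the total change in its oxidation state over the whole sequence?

+6

Carbon oxidation states along the series — methane: -4, carbon dioxide: +4, hydrogen cyanide: +2.
Net change = +2 − (-4) = +6.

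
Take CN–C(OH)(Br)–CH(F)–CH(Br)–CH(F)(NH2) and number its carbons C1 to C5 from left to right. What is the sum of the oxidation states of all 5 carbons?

Tallying each carbon's bonds:
C1: 1C, 3N → 0 + 3 = +3
C2: 2C, 1O, 1Br → 0 + 1 + 1 = +2
C3: 2C, 1H, 1F → 0 − 1 + 1 = 0
C4: 2C, 1H, 1Br → 0 − 1 + 1 = 0
C5: 1C, 1H, 1N, 1F → 0 − 1 + 1 + 1 = +1
Sum = +3 + 2 + 0 + 0 + 1 = +6.

+6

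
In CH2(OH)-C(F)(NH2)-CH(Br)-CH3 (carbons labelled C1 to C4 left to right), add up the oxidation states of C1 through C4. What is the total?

Bonds to more-electronegative neighbours contribute +1 each, bonds to H or metals contribute −1 each, and C–C bonds contribute 0. Tallying each carbon:
C1: 1C, 2H, 1O → 0 − 2 + 1 = -1
C2: 2C, 1N, 1F → 0 + 1 + 1 = +2
C3: 2C, 1H, 1Br → 0 − 1 + 1 = 0
C4: 1C, 3H → 0 − 3 = -3
Sum = -1 + 2 + 0 − 3 = -2.

-2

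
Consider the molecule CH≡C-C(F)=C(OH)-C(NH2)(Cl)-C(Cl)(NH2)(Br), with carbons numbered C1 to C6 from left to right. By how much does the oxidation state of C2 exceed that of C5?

C2: 4C → 0 = 0
C5: 2C, 1N, 1Cl → 0 + 1 + 1 = +2
Difference: 0 − (+2) = -2.

-2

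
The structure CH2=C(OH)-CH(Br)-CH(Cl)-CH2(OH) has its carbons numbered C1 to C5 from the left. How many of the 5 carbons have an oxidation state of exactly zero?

Tallying each carbon's bonds:
C1: 2C, 2H → 0 − 2 = -2
C2: 3C, 1O → 0 + 1 = +1
C3: 2C, 1H, 1Br → 0 − 1 + 1 = 0
C4: 2C, 1H, 1Cl → 0 − 1 + 1 = 0
C5: 1C, 2H, 1O → 0 − 2 + 1 = -1
2 carbons (C3, C4) meet the condition.

2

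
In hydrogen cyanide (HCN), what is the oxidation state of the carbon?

+2

Assign +1 per bond to O/N/halogen, −1 per bond to H or an electropositive element, and 0 per bond to carbon.
The carbon has one bond to H (-1), a triple bond to N (3×+1 = +3).
Oxidation state = -1 + 3 = +2.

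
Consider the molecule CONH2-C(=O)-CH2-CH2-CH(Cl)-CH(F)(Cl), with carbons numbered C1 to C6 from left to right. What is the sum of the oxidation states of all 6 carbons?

Tallying each carbon's bonds:
C1: 1C, 2O, 1N → 0 + 2 + 1 = +3
C2: 2C, 2O → 0 + 2 = +2
C3: 2C, 2H → 0 − 2 = -2
C4: 2C, 2H → 0 − 2 = -2
C5: 2C, 1H, 1Cl → 0 − 1 + 1 = 0
C6: 1C, 1H, 1F, 1Cl → 0 − 1 + 1 + 1 = +1
Sum = +3 + 2 − 2 − 2 + 0 + 1 = +2.

+2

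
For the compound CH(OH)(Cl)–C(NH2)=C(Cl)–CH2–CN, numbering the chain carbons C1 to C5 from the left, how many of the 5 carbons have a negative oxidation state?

1

Tallying each carbon's bonds:
C1: 1C, 1H, 1O, 1Cl → 0 − 1 + 1 + 1 = +1
C2: 3C, 1N → 0 + 1 = +1
C3: 3C, 1Cl → 0 + 1 = +1
C4: 2C, 2H → 0 − 2 = -2
C5: 1C, 3N → 0 + 3 = +3
1 carbon (C4) meets the condition.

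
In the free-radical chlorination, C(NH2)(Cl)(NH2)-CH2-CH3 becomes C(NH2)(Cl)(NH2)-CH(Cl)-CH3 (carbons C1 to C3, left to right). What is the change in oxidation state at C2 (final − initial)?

+2

Before: C2 has 2 bonds to C, 2 bonds to H → oxidation state -2.
After: C2 has 2 bonds to C, 1 bond to H, 1 bond to Cl → oxidation state 0.
Δ = 0 − (-2) = +2, so this is an oxidation at C2.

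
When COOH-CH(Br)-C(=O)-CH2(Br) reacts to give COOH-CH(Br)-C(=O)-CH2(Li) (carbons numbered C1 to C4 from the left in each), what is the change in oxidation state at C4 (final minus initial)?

Before: C4 has 1 bond to C, 2 bonds to H, 1 bond to Br → oxidation state -1.
After: C4 has 1 bond to C, 2 bonds to H, 1 bond to Li → oxidation state -3.
Δ = -3 − (-1) = -2, so this is a reduction at C4.

-2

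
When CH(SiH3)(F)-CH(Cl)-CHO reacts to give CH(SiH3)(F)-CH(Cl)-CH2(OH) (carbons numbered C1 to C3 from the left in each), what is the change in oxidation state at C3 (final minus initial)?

Before: C3 has 1 bond to C, 1 bond to H, 2 bonds to O → oxidation state +1.
After: C3 has 1 bond to C, 2 bonds to H, 1 bond to O → oxidation state -1.
Δ = -1 − (+1) = -2, so this is a reduction at C3.

-2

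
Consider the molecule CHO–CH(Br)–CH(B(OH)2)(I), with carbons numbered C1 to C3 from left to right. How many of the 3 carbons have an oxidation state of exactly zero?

Tallying each carbon's bonds:
C1: 1C, 1H, 2O → 0 − 1 + 2 = +1
C2: 2C, 1H, 1Br → 0 − 1 + 1 = 0
C3: 1C, 1H, 1I, 1B → 0 − 1 + 1 − 1 = -1
1 carbon (C2) meets the condition.

1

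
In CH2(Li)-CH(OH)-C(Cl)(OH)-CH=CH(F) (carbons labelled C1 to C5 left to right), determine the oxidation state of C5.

Count +1 for every bond to an atom more electronegative than carbon and −1 for every bond to one less electronegative; C–C bonds are 0.
C5 has a double bond to C (2×0 = 0), one bond to H (-1), one bond to F (+1).
Oxidation state = 0 − 1 + 1 = 0.

0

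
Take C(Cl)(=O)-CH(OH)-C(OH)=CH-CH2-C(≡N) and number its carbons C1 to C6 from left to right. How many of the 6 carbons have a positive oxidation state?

Assign +1 per bond to O/N/halogen, −1 per bond to H or an electropositive element, and 0 per bond to carbon. Tallying each carbon:
C1: 1C, 2O, 1Cl → 0 + 2 + 1 = +3
C2: 2C, 1H, 1O → 0 − 1 + 1 = 0
C3: 3C, 1O → 0 + 1 = +1
C4: 3C, 1H → 0 − 1 = -1
C5: 2C, 2H → 0 − 2 = -2
C6: 1C, 3N → 0 + 3 = +3
3 carbons (C1, C3, C6) meet the condition.

3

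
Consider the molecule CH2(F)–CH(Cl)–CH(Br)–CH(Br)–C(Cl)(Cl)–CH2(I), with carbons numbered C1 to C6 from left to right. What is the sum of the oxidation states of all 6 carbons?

Tallying each carbon's bonds:
C1: 1C, 2H, 1F → 0 − 2 + 1 = -1
C2: 2C, 1H, 1Cl → 0 − 1 + 1 = 0
C3: 2C, 1H, 1Br → 0 − 1 + 1 = 0
C4: 2C, 1H, 1Br → 0 − 1 + 1 = 0
C5: 2C, 2Cl → 0 + 2 = +2
C6: 1C, 2H, 1I → 0 − 2 + 1 = -1
Sum = -1 + 0 + 0 + 0 + 2 − 1 = 0.

0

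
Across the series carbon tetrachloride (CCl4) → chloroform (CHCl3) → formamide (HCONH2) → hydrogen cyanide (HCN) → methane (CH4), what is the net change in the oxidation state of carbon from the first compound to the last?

Carbon oxidation states along the series — carbon tetrachloride: +4, chloroform: +2, formamide: +2, hydrogen cyanide: +2, methane: -4.
Net change = -4 − (+4) = -8.

-8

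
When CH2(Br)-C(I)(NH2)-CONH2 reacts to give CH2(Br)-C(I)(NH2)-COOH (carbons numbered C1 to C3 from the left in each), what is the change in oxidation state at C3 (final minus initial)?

0

Before: C3 has 1 bond to C, 2 bonds to O, 1 bond to N → oxidation state +3.
After: C3 has 1 bond to C, 3 bonds to O → oxidation state +3.
Δ = +3 − (+3) = 0, so no net redox change at C3.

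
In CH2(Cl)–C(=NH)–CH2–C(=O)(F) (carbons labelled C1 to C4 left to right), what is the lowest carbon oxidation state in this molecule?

-2

Bonds to more-electronegative neighbours contribute +1 each, bonds to H or metals contribute −1 each, and C–C bonds contribute 0. Tallying each carbon:
C1: 1C, 2H, 1Cl → 0 − 2 + 1 = -1
C2: 2C, 2N → 0 + 2 = +2
C3: 2C, 2H → 0 − 2 = -2
C4: 1C, 2O, 1F → 0 + 2 + 1 = +3
The lowest value is -2.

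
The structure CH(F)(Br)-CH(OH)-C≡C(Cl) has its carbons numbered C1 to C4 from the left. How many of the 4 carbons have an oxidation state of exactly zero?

2

Assign +1 per bond to O/N/halogen, −1 per bond to H or an electropositive element, and 0 per bond to carbon. Tallying each carbon:
C1: 1C, 1H, 1F, 1Br → 0 − 1 + 1 + 1 = +1
C2: 2C, 1H, 1O → 0 − 1 + 1 = 0
C3: 4C → 0 = 0
C4: 3C, 1Cl → 0 + 1 = +1
2 carbons (C2, C3) meet the condition.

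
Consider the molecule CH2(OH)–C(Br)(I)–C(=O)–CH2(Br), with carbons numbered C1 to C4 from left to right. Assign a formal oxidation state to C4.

-1

C4 has one bond to C (0), one bond to H (-1), one bond to H (-1), one bond to Br (+1).
Oxidation state = 0 − 1 − 1 + 1 = -1.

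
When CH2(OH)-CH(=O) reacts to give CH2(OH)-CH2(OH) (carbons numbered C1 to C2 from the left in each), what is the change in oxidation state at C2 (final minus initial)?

-2

Before: C2 has 1 bond to C, 1 bond to H, 2 bonds to O → oxidation state +1.
After: C2 has 1 bond to C, 2 bonds to H, 1 bond to O → oxidation state -1.
Δ = -1 − (+1) = -2, so this is a reduction at C2.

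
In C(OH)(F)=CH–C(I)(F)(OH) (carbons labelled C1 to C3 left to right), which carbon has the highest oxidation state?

C3

Tallying each carbon's bonds:
C1: 2C, 1O, 1F → 0 + 1 + 1 = +2
C2: 3C, 1H → 0 − 1 = -1
C3: 1C, 1O, 1F, 1I → 0 + 1 + 1 + 1 = +3
The most oxidised carbon is C3 at +3.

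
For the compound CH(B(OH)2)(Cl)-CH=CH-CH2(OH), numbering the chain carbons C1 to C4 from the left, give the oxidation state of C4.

-1

Each bond to a more electronegative atom (O, N, halogen) counts +1, each bond to a less electronegative atom (H, metal, B, Si) counts −1, and each C–C bond counts 0.
C4 has one bond to C (0), one bond to H (-1), one bond to H (-1), one bond to O (+1).
Oxidation state = 0 − 1 − 1 + 1 = -1.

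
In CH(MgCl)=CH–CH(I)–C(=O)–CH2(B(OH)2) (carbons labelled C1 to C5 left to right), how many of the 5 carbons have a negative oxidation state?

3

Tallying each carbon's bonds:
C1: 2C, 1H, 1Mg → 0 − 1 − 1 = -2
C2: 3C, 1H → 0 − 1 = -1
C3: 2C, 1H, 1I → 0 − 1 + 1 = 0
C4: 2C, 2O → 0 + 2 = +2
C5: 1C, 2H, 1B → 0 − 2 − 1 = -3
3 carbons (C1, C2, C5) meet the condition.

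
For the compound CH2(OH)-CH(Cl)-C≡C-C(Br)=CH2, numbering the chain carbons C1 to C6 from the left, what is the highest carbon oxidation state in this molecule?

Tallying each carbon's bonds:
C1: 1C, 2H, 1O → 0 − 2 + 1 = -1
C2: 2C, 1H, 1Cl → 0 − 1 + 1 = 0
C3: 4C → 0 = 0
C4: 4C → 0 = 0
C5: 3C, 1Br → 0 + 1 = +1
C6: 2C, 2H → 0 − 2 = -2
The highest value is +1.

+1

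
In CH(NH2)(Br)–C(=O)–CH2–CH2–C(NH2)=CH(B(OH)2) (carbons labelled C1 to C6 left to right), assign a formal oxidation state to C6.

-2

Count +1 for every bond to an atom more electronegative than carbon and −1 for every bond to one less electronegative; C–C bonds are 0.
C6 has a double bond to C (2×0 = 0), one bond to B (-1), one bond to H (-1).
Oxidation state = 0 − 1 − 1 = -2.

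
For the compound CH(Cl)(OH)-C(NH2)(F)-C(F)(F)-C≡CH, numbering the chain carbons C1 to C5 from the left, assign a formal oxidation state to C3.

+2

C3 has one bond to C (0), one bond to C (0), one bond to F (+1), one bond to F (+1).
Oxidation state = 0 + 0 + 1 + 1 = +2.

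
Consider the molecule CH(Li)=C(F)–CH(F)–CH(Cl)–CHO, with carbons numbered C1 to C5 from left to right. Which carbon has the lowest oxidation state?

C1

Count +1 for every bond to an atom more electronegative than carbon and −1 for every bond to one less electronegative; C–C bonds are 0. Tallying each carbon:
C1: 2C, 1H, 1Li → 0 − 1 − 1 = -2
C2: 3C, 1F → 0 + 1 = +1
C3: 2C, 1H, 1F → 0 − 1 + 1 = 0
C4: 2C, 1H, 1Cl → 0 − 1 + 1 = 0
C5: 1C, 1H, 2O → 0 − 1 + 2 = +1
The most reduced carbon is C1 at -2.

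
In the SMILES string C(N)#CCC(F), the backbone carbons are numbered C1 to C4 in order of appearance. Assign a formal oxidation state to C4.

C4 has one bond to C (0), one bond to F (+1), one bond to H (-1), one bond to H (-1).
Oxidation state = 0 + 1 − 1 − 1 = -1.

-1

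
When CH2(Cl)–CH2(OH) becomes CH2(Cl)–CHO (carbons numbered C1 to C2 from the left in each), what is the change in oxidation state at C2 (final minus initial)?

Before: C2 has 1 bond to C, 2 bonds to H, 1 bond to O → oxidation state -1.
After: C2 has 1 bond to C, 1 bond to H, 2 bonds to O → oxidation state +1.
Δ = +1 − (-1) = +2, so this is an oxidation at C2.

+2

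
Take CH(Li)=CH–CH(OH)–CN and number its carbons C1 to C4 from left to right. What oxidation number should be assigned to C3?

0

C3 has one bond to C (0), one bond to C (0), one bond to H (-1), one bond to O (+1).
Oxidation state = 0 + 0 − 1 + 1 = 0.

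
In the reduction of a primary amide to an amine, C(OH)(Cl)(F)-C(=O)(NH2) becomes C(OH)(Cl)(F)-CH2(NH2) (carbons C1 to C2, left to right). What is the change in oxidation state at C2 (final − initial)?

-4

Before: C2 has 1 bond to C, 2 bonds to O, 1 bond to N → oxidation state +3.
After: C2 has 1 bond to C, 2 bonds to H, 1 bond to N → oxidation state -1.
Δ = -1 − (+3) = -4, so this is a reduction at C2.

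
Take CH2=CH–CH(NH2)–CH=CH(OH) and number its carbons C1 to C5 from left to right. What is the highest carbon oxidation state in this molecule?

Count +1 for every bond to an atom more electronegative than carbon and −1 for every bond to one less electronegative; C–C bonds are 0. Tallying each carbon:
C1: 2C, 2H → 0 − 2 = -2
C2: 3C, 1H → 0 − 1 = -1
C3: 2C, 1H, 1N → 0 − 1 + 1 = 0
C4: 3C, 1H → 0 − 1 = -1
C5: 2C, 1H, 1O → 0 − 1 + 1 = 0
The highest value is 0.

0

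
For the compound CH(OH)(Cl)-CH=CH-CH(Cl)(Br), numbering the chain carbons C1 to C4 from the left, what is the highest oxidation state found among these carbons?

+1

Tallying each carbon's bonds:
C1: 1C, 1H, 1O, 1Cl → 0 − 1 + 1 + 1 = +1
C2: 3C, 1H → 0 − 1 = -1
C3: 3C, 1H → 0 − 1 = -1
C4: 1C, 1H, 1Cl, 1Br → 0 − 1 + 1 + 1 = +1
The highest value is +1.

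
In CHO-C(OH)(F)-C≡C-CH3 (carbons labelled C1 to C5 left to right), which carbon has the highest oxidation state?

Tallying each carbon's bonds:
C1: 1C, 1H, 2O → 0 − 1 + 2 = +1
C2: 2C, 1O, 1F → 0 + 1 + 1 = +2
C3: 4C → 0 = 0
C4: 4C → 0 = 0
C5: 1C, 3H → 0 − 3 = -3
The most oxidised carbon is C2 at +2.

C2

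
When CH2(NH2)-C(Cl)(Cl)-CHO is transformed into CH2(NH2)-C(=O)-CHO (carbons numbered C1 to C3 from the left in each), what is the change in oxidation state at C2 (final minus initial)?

Before: C2 has 2 bonds to C, 2 bonds to Cl → oxidation state +2.
After: C2 has 2 bonds to C, 2 bonds to O → oxidation state +2.
Δ = +2 − (+2) = 0, so no net redox change at C2.

0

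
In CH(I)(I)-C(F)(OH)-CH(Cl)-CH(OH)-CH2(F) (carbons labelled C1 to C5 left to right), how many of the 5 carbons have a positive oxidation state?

2

Tallying each carbon's bonds:
C1: 1C, 1H, 2I → 0 − 1 + 2 = +1
C2: 2C, 1O, 1F → 0 + 1 + 1 = +2
C3: 2C, 1H, 1Cl → 0 − 1 + 1 = 0
C4: 2C, 1H, 1O → 0 − 1 + 1 = 0
C5: 1C, 2H, 1F → 0 − 2 + 1 = -1
2 carbons (C1, C2) meet the condition.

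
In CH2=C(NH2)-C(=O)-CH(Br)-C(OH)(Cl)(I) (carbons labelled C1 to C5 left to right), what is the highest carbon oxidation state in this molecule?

+3

Tallying each carbon's bonds:
C1: 2C, 2H → 0 − 2 = -2
C2: 3C, 1N → 0 + 1 = +1
C3: 2C, 2O → 0 + 2 = +2
C4: 2C, 1H, 1Br → 0 − 1 + 1 = 0
C5: 1C, 1O, 1Cl, 1I → 0 + 1 + 1 + 1 = +3
The highest value is +3.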